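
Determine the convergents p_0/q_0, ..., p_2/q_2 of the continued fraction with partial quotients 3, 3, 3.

Using the convergent recurrence p_i = a_i*p_{i-1} + p_{i-2}, q_i = a_i*q_{i-1} + q_{i-2} with p_{-2}=0, p_{-1}=1, q_{-2}=1, q_{-1}=0:
  i=0: a_0=3, p_0 = 3*1 + 0 = 3, q_0 = 3*0 + 1 = 1.
  i=1: a_1=3, p_1 = 3*3 + 1 = 10, q_1 = 3*1 + 0 = 3.
  i=2: a_2=3, p_2 = 3*10 + 3 = 33, q_2 = 3*3 + 1 = 10.

3/1, 10/3, 33/10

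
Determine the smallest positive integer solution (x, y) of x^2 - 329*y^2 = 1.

First expand sqrt(329) as a continued fraction. With x_i = (sqrt(329) + m_i)/d_i and (m_0, d_0) = (0, 1): a_0 = floor(sqrt(329)) = 18, since 18^2 = 324 <= 329 < 361 = 19^2.
Iterate m_{i+1} = d_i*a_i - m_i, d_{i+1} = (329 - m_{i+1}^2)/d_i, a_{i+1} = floor((a_0 + m_{i+1})/d_{i+1}):
  m_1 = 1*18 - 0 = 18, d_1 = (329 - 18^2)/1 = 5/1 = 5, a_1 = floor((18 + 18)/5) = 7.
  m_2 = 5*7 - 18 = 17, d_2 = (329 - 17^2)/5 = 40/5 = 8, a_2 = floor((18 + 17)/8) = 4.
  m_3 = 8*4 - 17 = 15, d_3 = (329 - 15^2)/8 = 104/8 = 13, a_3 = floor((18 + 15)/13) = 2.
  m_4 = 13*2 - 15 = 11, d_4 = (329 - 11^2)/13 = 208/13 = 16, a_4 = floor((18 + 11)/16) = 1.
  m_5 = 16*1 - 11 = 5, d_5 = (329 - 5^2)/16 = 304/16 = 19, a_5 = floor((18 + 5)/19) = 1.
  m_6 = 19*1 - 5 = 14, d_6 = (329 - 14^2)/19 = 133/19 = 7, a_6 = floor((18 + 14)/7) = 4.
  m_7 = 7*4 - 14 = 14, d_7 = (329 - 14^2)/7 = 133/7 = 19, a_7 = floor((18 + 14)/19) = 1.
  m_8 = 19*1 - 14 = 5, d_8 = (329 - 5^2)/19 = 304/19 = 16, a_8 = floor((18 + 5)/16) = 1.
  m_9 = 16*1 - 5 = 11, d_9 = (329 - 11^2)/16 = 208/16 = 13, a_9 = floor((18 + 11)/13) = 2.
  m_10 = 13*2 - 11 = 15, d_10 = (329 - 15^2)/13 = 104/13 = 8, a_10 = floor((18 + 15)/8) = 4.
  m_11 = 8*4 - 15 = 17, d_11 = (329 - 17^2)/8 = 40/8 = 5, a_11 = floor((18 + 17)/5) = 7.
  m_12 = 5*7 - 17 = 18, d_12 = (329 - 18^2)/5 = 5/5 = 1, a_12 = floor((18 + 18)/1) = 36.
  m_13 = 1*36 - 18 = 18, d_13 = (329 - 18^2)/1 = 5/1 = 5: (m_13, d_13) = (m_1, d_1) = (18, 5), so from here the quotients repeat a_1, ..., a_12; the period length is 12.
So sqrt(329) = [18; (7, 4, 2, 1, 1, 4, 1, 1, 2, 4, 7, 36)] with period length k = 12.
k is even, so the fundamental solution of x^2 - 329y^2 = 1 is (p_{k-1}, q_{k-1}) = (p_11, q_11); compute convergents through index 11.
Convergents (p_i = a_i*p_{i-1} + p_{i-2}, q_i = a_i*q_{i-1} + q_{i-2} with p_{-2}=0, p_{-1}=1, q_{-2}=1, q_{-1}=0):
  i=0: a_0=18, p_0 = 18*1 + 0 = 18, q_0 = 18*0 + 1 = 1.
  i=1: a_1=7, p_1 = 7*18 + 1 = 127, q_1 = 7*1 + 0 = 7.
  i=2: a_2=4, p_2 = 4*127 + 18 = 526, q_2 = 4*7 + 1 = 29.
  i=3: a_3=2, p_3 = 2*526 + 127 = 1179, q_3 = 2*29 + 7 = 65.
  i=4: a_4=1, p_4 = 1*1179 + 526 = 1705, q_4 = 1*65 + 29 = 94.
  i=5: a_5=1, p_5 = 1*1705 + 1179 = 2884, q_5 = 1*94 + 65 = 159.
  i=6: a_6=4, p_6 = 4*2884 + 1705 = 13241, q_6 = 4*159 + 94 = 730.
  i=7: a_7=1, p_7 = 1*13241 + 2884 = 16125, q_7 = 1*730 + 159 = 889.
  i=8: a_8=1, p_8 = 1*16125 + 13241 = 29366, q_8 = 1*889 + 730 = 1619.
  i=9: a_9=2, p_9 = 2*29366 + 16125 = 74857, q_9 = 2*1619 + 889 = 4127.
  i=10: a_10=4, p_10 = 4*74857 + 29366 = 328794, q_10 = 4*4127 + 1619 = 18127.
  i=11: a_11=7, p_11 = 7*328794 + 74857 = 2376415, q_11 = 7*18127 + 4127 = 131016.
Check: 2376415^2 - 329*131016^2 = 5647348252225 - 5647348252224 = 1, so (x, y) = (2376415, 131016) solves the equation, and by the theorem it is the least positive solution.

(x, y) = (2376415, 131016)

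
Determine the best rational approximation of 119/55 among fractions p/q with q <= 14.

13/6

Expand x = 119/55 as a continued fraction with the Euclidean algorithm:
  119 = 2*55 + 9, so a_0 = 2.
  55 = 6*9 + 1, so a_1 = 6.
  9 = 9*1 + 0, so a_2 = 9.
so x = [2; 6, 9].
Convergents (p_i = a_i*p_{i-1} + p_{i-2}, q_i = a_i*q_{i-1} + q_{i-2} with p_{-2}=0, p_{-1}=1, q_{-2}=1, q_{-1}=0), until the denominator exceeds 14:
  i=0: a_0=2, p_0 = 2*1 + 0 = 2, q_0 = 2*0 + 1 = 1.
  i=1: a_1=6, p_1 = 6*2 + 1 = 13, q_1 = 6*1 + 0 = 6.
  i=2: a_2=9, p_2 = 9*13 + 2 = 119, q_2 = 9*6 + 1 = 55.
q_2 = 55 > 14, so the last convergent with denominator <= 14 is p_1/q_1 = 13/6.
The closest fraction with denominator <= 14 is either p_1/q_1 or the intermediate fraction (k*p_1 + p_0)/(k*q_1 + q_0) with the largest k >= 1 whose denominator stays <= 14; these approach x as k grows, and every other convergent or intermediate fraction in range is farther away.
Largest k: floor((14 - q_0)/q_1) = floor((14 - 1)/6) = 2.
That gives (2*13 + 2)/(2*6 + 1) = 28/13.
Compare the errors: |x - 13/6| = |119*6 - 13*55|/(55*6) = 1/330, and |x - 28/13| = |119*13 - 28*55|/(55*13) = 7/715.
Cross-multiplying, 1*715 = 715 < 2310 = 7*330, so 1/330 is smaller: the convergent 13/6 is closer to x than 28/13.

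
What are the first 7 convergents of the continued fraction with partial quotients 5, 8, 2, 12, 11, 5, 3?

5/1, 41/8, 87/17, 1085/212, 12022/2349, 61195/11957, 195607/38220

Using the convergent recurrence p_i = a_i*p_{i-1} + p_{i-2}, q_i = a_i*q_{i-1} + q_{i-2} with p_{-2}=0, p_{-1}=1, q_{-2}=1, q_{-1}=0:
  i=0: a_0=5, p_0 = 5*1 + 0 = 5, q_0 = 5*0 + 1 = 1.
  i=1: a_1=8, p_1 = 8*5 + 1 = 41, q_1 = 8*1 + 0 = 8.
  i=2: a_2=2, p_2 = 2*41 + 5 = 87, q_2 = 2*8 + 1 = 17.
  i=3: a_3=12, p_3 = 12*87 + 41 = 1085, q_3 = 12*17 + 8 = 212.
  i=4: a_4=11, p_4 = 11*1085 + 87 = 12022, q_4 = 11*212 + 17 = 2349.
  i=5: a_5=5, p_5 = 5*12022 + 1085 = 61195, q_5 = 5*2349 + 212 = 11957.
  i=6: a_6=3, p_6 = 3*61195 + 12022 = 195607, q_6 = 3*11957 + 2349 = 38220.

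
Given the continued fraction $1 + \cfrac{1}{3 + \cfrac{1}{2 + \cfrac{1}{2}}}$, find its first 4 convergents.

1/1, 4/3, 9/7, 22/17

Using the convergent recurrence p_i = a_i*p_{i-1} + p_{i-2}, q_i = a_i*q_{i-1} + q_{i-2} with p_{-2}=0, p_{-1}=1, q_{-2}=1, q_{-1}=0:
  i=0: a_0=1, p_0 = 1*1 + 0 = 1, q_0 = 1*0 + 1 = 1.
  i=1: a_1=3, p_1 = 3*1 + 1 = 4, q_1 = 3*1 + 0 = 3.
  i=2: a_2=2, p_2 = 2*4 + 1 = 9, q_2 = 2*3 + 1 = 7.
  i=3: a_3=2, p_3 = 2*9 + 4 = 22, q_3 = 2*7 + 3 = 17.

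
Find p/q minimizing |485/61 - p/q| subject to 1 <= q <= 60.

Expand x = 485/61 as a continued fraction with the Euclidean algorithm:
  485 = 7*61 + 58, so a_0 = 7.
  61 = 1*58 + 3, so a_1 = 1.
  58 = 19*3 + 1, so a_2 = 19.
  3 = 3*1 + 0, so a_3 = 3.
so x = [7; 1, 19, 3].
Convergents (p_i = a_i*p_{i-1} + p_{i-2}, q_i = a_i*q_{i-1} + q_{i-2} with p_{-2}=0, p_{-1}=1, q_{-2}=1, q_{-1}=0), until the denominator exceeds 60:
  i=0: a_0=7, p_0 = 7*1 + 0 = 7, q_0 = 7*0 + 1 = 1.
  i=1: a_1=1, p_1 = 1*7 + 1 = 8, q_1 = 1*1 + 0 = 1.
  i=2: a_2=19, p_2 = 19*8 + 7 = 159, q_2 = 19*1 + 1 = 20.
  i=3: a_3=3, p_3 = 3*159 + 8 = 485, q_3 = 3*20 + 1 = 61.
q_3 = 61 > 60, so the last convergent with denominator <= 60 is p_2/q_2 = 159/20.
The closest fraction with denominator <= 60 is either p_2/q_2 or the intermediate fraction (k*p_2 + p_1)/(k*q_2 + q_1) with the largest k >= 1 whose denominator stays <= 60; these approach x as k grows, and every other convergent or intermediate fraction in range is farther away.
Largest k: floor((60 - q_1)/q_2) = floor((60 - 1)/20) = 2.
That gives (2*159 + 8)/(2*20 + 1) = 326/41.
Compare the errors: |x - 159/20| = |485*20 - 159*61|/(61*20) = 1/1220, and |x - 326/41| = |485*41 - 326*61|/(61*41) = 1/2501.
Cross-multiplying, 1*1220 = 1220 < 2501 = 1*2501, so 1/2501 is smaller: the intermediate fraction 326/41 is closer to x than 159/20.

326/41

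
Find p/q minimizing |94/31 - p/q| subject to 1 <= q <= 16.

Expand x = 94/31 as a continued fraction with the Euclidean algorithm:
  94 = 3*31 + 1, so a_0 = 3.
  31 = 31*1 + 0, so a_1 = 31.
so x = [3; 31].
Convergents (p_i = a_i*p_{i-1} + p_{i-2}, q_i = a_i*q_{i-1} + q_{i-2} with p_{-2}=0, p_{-1}=1, q_{-2}=1, q_{-1}=0), until the denominator exceeds 16:
  i=0: a_0=3, p_0 = 3*1 + 0 = 3, q_0 = 3*0 + 1 = 1.
  i=1: a_1=31, p_1 = 31*3 + 1 = 94, q_1 = 31*1 + 0 = 31.
q_1 = 31 > 16, so the last convergent with denominator <= 16 is p_0/q_0 = 3/1.
The closest fraction with denominator <= 16 is either p_0/q_0 or the intermediate fraction (k*p_0 + p_{-1})/(k*q_0 + q_{-1}) with the largest k >= 1 whose denominator stays <= 16; these approach x as k grows, and every other convergent or intermediate fraction in range is farther away.
Largest k: floor((16 - q_{-1})/q_0) = floor((16 - 0)/1) = 16 (using the seeds p_{-1} = 1, q_{-1} = 0).
That gives (16*3 + 1)/(16*1 + 0) = 49/16.
Compare the errors: |x - 3/1| = |94*1 - 3*31|/(31*1) = 1/31, and |x - 49/16| = |94*16 - 49*31|/(31*16) = 15/496.
Cross-multiplying, 15*31 = 465 < 496 = 1*496, so 15/496 is smaller: the intermediate fraction 49/16 is closer to x than 3/1.

49/16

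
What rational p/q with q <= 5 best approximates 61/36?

Expand x = 61/36 as a continued fraction with the Euclidean algorithm:
  61 = 1*36 + 25, so a_0 = 1.
  36 = 1*25 + 11, so a_1 = 1.
  25 = 2*11 + 3, so a_2 = 2.
  11 = 3*3 + 2, so a_3 = 3.
  3 = 1*2 + 1, so a_4 = 1.
  2 = 2*1 + 0, so a_5 = 2.
so x = [1; 1, 2, 3, 1, 2].
Convergents (p_i = a_i*p_{i-1} + p_{i-2}, q_i = a_i*q_{i-1} + q_{i-2} with p_{-2}=0, p_{-1}=1, q_{-2}=1, q_{-1}=0), until the denominator exceeds 5:
  i=0: a_0=1, p_0 = 1*1 + 0 = 1, q_0 = 1*0 + 1 = 1.
  i=1: a_1=1, p_1 = 1*1 + 1 = 2, q_1 = 1*1 + 0 = 1.
  i=2: a_2=2, p_2 = 2*2 + 1 = 5, q_2 = 2*1 + 1 = 3.
  i=3: a_3=3, p_3 = 3*5 + 2 = 17, q_3 = 3*3 + 1 = 10.
q_3 = 10 > 5, so the last convergent with denominator <= 5 is p_2/q_2 = 5/3.
The closest fraction with denominator <= 5 is either p_2/q_2 or the intermediate fraction (k*p_2 + p_1)/(k*q_2 + q_1) with the largest k >= 1 whose denominator stays <= 5; these approach x as k grows, and every other convergent or intermediate fraction in range is farther away.
Largest k: floor((5 - q_1)/q_2) = floor((5 - 1)/3) = 1.
That gives (1*5 + 2)/(1*3 + 1) = 7/4.
Compare the errors: |x - 5/3| = |61*3 - 5*36|/(36*3) = 3/108, and |x - 7/4| = |61*4 - 7*36|/(36*4) = 8/144.
Cross-multiplying, 3*144 = 432 < 864 = 8*108, so 3/108 is smaller: the convergent 5/3 is closer to x than 7/4.

5/3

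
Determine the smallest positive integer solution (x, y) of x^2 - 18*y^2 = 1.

(x, y) = (17, 4)

First expand sqrt(18) as a continued fraction. With x_i = (sqrt(18) + m_i)/d_i and (m_0, d_0) = (0, 1): a_0 = floor(sqrt(18)) = 4, since 4^2 = 16 <= 18 < 25 = 5^2.
Iterate m_{i+1} = d_i*a_i - m_i, d_{i+1} = (18 - m_{i+1}^2)/d_i, a_{i+1} = floor((a_0 + m_{i+1})/d_{i+1}):
  m_1 = 1*4 - 0 = 4, d_1 = (18 - 4^2)/1 = 2/1 = 2, a_1 = floor((4 + 4)/2) = 4.
  m_2 = 2*4 - 4 = 4, d_2 = (18 - 4^2)/2 = 2/2 = 1, a_2 = floor((4 + 4)/1) = 8.
  m_3 = 1*8 - 4 = 4, d_3 = (18 - 4^2)/1 = 2/1 = 2: (m_3, d_3) = (m_1, d_1) = (4, 2), so from here the quotients repeat a_1, a_2; the period length is 2.
So sqrt(18) = [4; (4, 8)] with period length k = 2.
k is even, so the fundamental solution of x^2 - 18y^2 = 1 is (p_{k-1}, q_{k-1}) = (p_1, q_1); compute convergents through index 1.
Convergents (p_i = a_i*p_{i-1} + p_{i-2}, q_i = a_i*q_{i-1} + q_{i-2} with p_{-2}=0, p_{-1}=1, q_{-2}=1, q_{-1}=0):
  i=0: a_0=4, p_0 = 4*1 + 0 = 4, q_0 = 4*0 + 1 = 1.
  i=1: a_1=4, p_1 = 4*4 + 1 = 17, q_1 = 4*1 + 0 = 4.
Check: 17^2 - 18*4^2 = 289 - 288 = 1, so (x, y) = (17, 4) solves the equation, and by the theorem it is the least positive solution.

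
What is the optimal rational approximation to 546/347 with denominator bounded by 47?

74/47

Expand x = 546/347 as a continued fraction with the Euclidean algorithm:
  546 = 1*347 + 199, so a_0 = 1.
  347 = 1*199 + 148, so a_1 = 1.
  199 = 1*148 + 51, so a_2 = 1.
  148 = 2*51 + 46, so a_3 = 2.
  51 = 1*46 + 5, so a_4 = 1.
  46 = 9*5 + 1, so a_5 = 9.
  5 = 5*1 + 0, so a_6 = 5.
so x = [1; 1, 1, 2, 1, 9, 5].
Convergents (p_i = a_i*p_{i-1} + p_{i-2}, q_i = a_i*q_{i-1} + q_{i-2} with p_{-2}=0, p_{-1}=1, q_{-2}=1, q_{-1}=0), until the denominator exceeds 47:
  i=0: a_0=1, p_0 = 1*1 + 0 = 1, q_0 = 1*0 + 1 = 1.
  i=1: a_1=1, p_1 = 1*1 + 1 = 2, q_1 = 1*1 + 0 = 1.
  i=2: a_2=1, p_2 = 1*2 + 1 = 3, q_2 = 1*1 + 1 = 2.
  i=3: a_3=2, p_3 = 2*3 + 2 = 8, q_3 = 2*2 + 1 = 5.
  i=4: a_4=1, p_4 = 1*8 + 3 = 11, q_4 = 1*5 + 2 = 7.
  i=5: a_5=9, p_5 = 9*11 + 8 = 107, q_5 = 9*7 + 5 = 68.
q_5 = 68 > 47, so the last convergent with denominator <= 47 is p_4/q_4 = 11/7.
The closest fraction with denominator <= 47 is either p_4/q_4 or the intermediate fraction (k*p_4 + p_3)/(k*q_4 + q_3) with the largest k >= 1 whose denominator stays <= 47; these approach x as k grows, and every other convergent or intermediate fraction in range is farther away.
Largest k: floor((47 - q_3)/q_4) = floor((47 - 5)/7) = 6.
That gives (6*11 + 8)/(6*7 + 5) = 74/47.
Compare the errors: |x - 11/7| = |546*7 - 11*347|/(347*7) = 5/2429, and |x - 74/47| = |546*47 - 74*347|/(347*47) = 16/16309.
Cross-multiplying, 16*2429 = 38864 < 81545 = 5*16309, so 16/16309 is smaller: the intermediate fraction 74/47 is closer to x than 11/7.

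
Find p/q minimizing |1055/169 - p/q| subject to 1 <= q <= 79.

Expand x = 1055/169 as a continued fraction with the Euclidean algorithm:
  1055 = 6*169 + 41, so a_0 = 6.
  169 = 4*41 + 5, so a_1 = 4.
  41 = 8*5 + 1, so a_2 = 8.
  5 = 5*1 + 0, so a_3 = 5.
so x = [6; 4, 8, 5].
Convergents (p_i = a_i*p_{i-1} + p_{i-2}, q_i = a_i*q_{i-1} + q_{i-2} with p_{-2}=0, p_{-1}=1, q_{-2}=1, q_{-1}=0), until the denominator exceeds 79:
  i=0: a_0=6, p_0 = 6*1 + 0 = 6, q_0 = 6*0 + 1 = 1.
  i=1: a_1=4, p_1 = 4*6 + 1 = 25, q_1 = 4*1 + 0 = 4.
  i=2: a_2=8, p_2 = 8*25 + 6 = 206, q_2 = 8*4 + 1 = 33.
  i=3: a_3=5, p_3 = 5*206 + 25 = 1055, q_3 = 5*33 + 4 = 169.
q_3 = 169 > 79, so the last convergent with denominator <= 79 is p_2/q_2 = 206/33.
The closest fraction with denominator <= 79 is either p_2/q_2 or the intermediate fraction (k*p_2 + p_1)/(k*q_2 + q_1) with the largest k >= 1 whose denominator stays <= 79; these approach x as k grows, and every other convergent or intermediate fraction in range is farther away.
Largest k: floor((79 - q_1)/q_2) = floor((79 - 4)/33) = 2.
That gives (2*206 + 25)/(2*33 + 4) = 437/70.
Compare the errors: |x - 206/33| = |1055*33 - 206*169|/(169*33) = 1/5577, and |x - 437/70| = |1055*70 - 437*169|/(169*70) = 3/11830.
Cross-multiplying, 1*11830 = 11830 < 16731 = 3*5577, so 1/5577 is smaller: the convergent 206/33 is closer to x than 437/70.

206/33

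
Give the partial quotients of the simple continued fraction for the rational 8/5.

[1; 1, 1, 2]

Run the Euclidean algorithm on 8 and 5; the successive quotients are the partial quotients a_0, a_1, ... (each step inverts the fractional part left over by the previous one):
  8 = 1*5 + 3, so a_0 = 1.
  5 = 1*3 + 2, so a_1 = 1.
  3 = 1*2 + 1, so a_2 = 1.
  2 = 2*1 + 0, so a_3 = 2.
The remainder reaches 0 after 4 divisions, so the expansion has 4 partial quotients, read off in order.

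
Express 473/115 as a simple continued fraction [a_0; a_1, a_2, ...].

[4; 8, 1, 5, 2]

Run the Euclidean algorithm on 473 and 115; the successive quotients are the partial quotients a_0, a_1, ... (each step inverts the fractional part left over by the previous one):
  473 = 4*115 + 13, so a_0 = 4.
  115 = 8*13 + 11, so a_1 = 8.
  13 = 1*11 + 2, so a_2 = 1.
  11 = 5*2 + 1, so a_3 = 5.
  2 = 2*1 + 0, so a_4 = 2.
The remainder reaches 0 after 5 divisions, so the expansion has 5 partial quotients, read off in order.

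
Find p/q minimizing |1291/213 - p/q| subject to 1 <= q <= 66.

Expand x = 1291/213 as a continued fraction with the Euclidean algorithm:
  1291 = 6*213 + 13, so a_0 = 6.
  213 = 16*13 + 5, so a_1 = 16.
  13 = 2*5 + 3, so a_2 = 2.
  5 = 1*3 + 2, so a_3 = 1.
  3 = 1*2 + 1, so a_4 = 1.
  2 = 2*1 + 0, so a_5 = 2.
so x = [6; 16, 2, 1, 1, 2].
Convergents (p_i = a_i*p_{i-1} + p_{i-2}, q_i = a_i*q_{i-1} + q_{i-2} with p_{-2}=0, p_{-1}=1, q_{-2}=1, q_{-1}=0), until the denominator exceeds 66:
  i=0: a_0=6, p_0 = 6*1 + 0 = 6, q_0 = 6*0 + 1 = 1.
  i=1: a_1=16, p_1 = 16*6 + 1 = 97, q_1 = 16*1 + 0 = 16.
  i=2: a_2=2, p_2 = 2*97 + 6 = 200, q_2 = 2*16 + 1 = 33.
  i=3: a_3=1, p_3 = 1*200 + 97 = 297, q_3 = 1*33 + 16 = 49.
  i=4: a_4=1, p_4 = 1*297 + 200 = 497, q_4 = 1*49 + 33 = 82.
q_4 = 82 > 66, so the last convergent with denominator <= 66 is p_3/q_3 = 297/49.
The closest fraction with denominator <= 66 is either p_3/q_3 or the intermediate fraction (k*p_3 + p_2)/(k*q_3 + q_2) with the largest k >= 1 whose denominator stays <= 66; these approach x as k grows, and every other convergent or intermediate fraction in range is farther away.
Largest k: floor((66 - q_2)/q_3) = floor((66 - 33)/49) = 0.
Since k = 0, no intermediate fraction beyond p_3/q_3 has denominator <= 66, so the convergent 297/49 is the closest (its error is |1291*49 - 297*213|/(213*49) = 2/10437).

297/49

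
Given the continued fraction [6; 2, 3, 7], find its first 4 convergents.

6/1, 13/2, 45/7, 328/51

Using the convergent recurrence p_i = a_i*p_{i-1} + p_{i-2}, q_i = a_i*q_{i-1} + q_{i-2} with p_{-2}=0, p_{-1}=1, q_{-2}=1, q_{-1}=0:
  i=0: a_0=6, p_0 = 6*1 + 0 = 6, q_0 = 6*0 + 1 = 1.
  i=1: a_1=2, p_1 = 2*6 + 1 = 13, q_1 = 2*1 + 0 = 2.
  i=2: a_2=3, p_2 = 3*13 + 6 = 45, q_2 = 3*2 + 1 = 7.
  i=3: a_3=7, p_3 = 7*45 + 13 = 328, q_3 = 7*7 + 2 = 51.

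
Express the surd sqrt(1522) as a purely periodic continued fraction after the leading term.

[39; (78)]

Write x_i = (sqrt(1522) + m_i)/d_i with (m_0, d_0) = (0, 1). a_0 = floor(sqrt(1522)) = 39, since 39^2 = 1521 <= 1522 < 1600 = 40^2.
Iterate m_{i+1} = d_i*a_i - m_i, d_{i+1} = (1522 - m_{i+1}^2)/d_i, a_{i+1} = floor((a_0 + m_{i+1})/d_{i+1}):
  m_1 = 1*39 - 0 = 39, d_1 = (1522 - 39^2)/1 = 1/1 = 1, a_1 = floor((39 + 39)/1) = 78.
  m_2 = 1*78 - 39 = 39, d_2 = (1522 - 39^2)/1 = 1/1 = 1: (m_2, d_2) = (m_1, d_1) = (39, 1), so from here the quotient a_1 repeats; the period length is 1.
Hence the expansion of sqrt(1522) is a_0 = 39 followed by the repeating block 78 (period 1).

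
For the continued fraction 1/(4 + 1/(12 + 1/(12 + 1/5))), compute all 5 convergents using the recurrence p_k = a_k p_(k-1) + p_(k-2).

Using the convergent recurrence p_i = a_i*p_{i-1} + p_{i-2}, q_i = a_i*q_{i-1} + q_{i-2} with p_{-2}=0, p_{-1}=1, q_{-2}=1, q_{-1}=0:
  i=0: a_0=0, p_0 = 0*1 + 0 = 0, q_0 = 0*0 + 1 = 1.
  i=1: a_1=4, p_1 = 4*0 + 1 = 1, q_1 = 4*1 + 0 = 4.
  i=2: a_2=12, p_2 = 12*1 + 0 = 12, q_2 = 12*4 + 1 = 49.
  i=3: a_3=12, p_3 = 12*12 + 1 = 145, q_3 = 12*49 + 4 = 592.
  i=4: a_4=5, p_4 = 5*145 + 12 = 737, q_4 = 5*592 + 49 = 3009.

0/1, 1/4, 12/49, 145/592, 737/3009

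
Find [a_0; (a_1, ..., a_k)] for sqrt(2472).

Write x_i = (sqrt(2472) + m_i)/d_i with (m_0, d_0) = (0, 1). a_0 = floor(sqrt(2472)) = 49, since 49^2 = 2401 <= 2472 < 2500 = 50^2.
Iterate m_{i+1} = d_i*a_i - m_i, d_{i+1} = (2472 - m_{i+1}^2)/d_i, a_{i+1} = floor((a_0 + m_{i+1})/d_{i+1}):
  m_1 = 1*49 - 0 = 49, d_1 = (2472 - 49^2)/1 = 71/1 = 71, a_1 = floor((49 + 49)/71) = 1.
  m_2 = 71*1 - 49 = 22, d_2 = (2472 - 22^2)/71 = 1988/71 = 28, a_2 = floor((49 + 22)/28) = 2.
  m_3 = 28*2 - 22 = 34, d_3 = (2472 - 34^2)/28 = 1316/28 = 47, a_3 = floor((49 + 34)/47) = 1.
  m_4 = 47*1 - 34 = 13, d_4 = (2472 - 13^2)/47 = 2303/47 = 49, a_4 = floor((49 + 13)/49) = 1.
  m_5 = 49*1 - 13 = 36, d_5 = (2472 - 36^2)/49 = 1176/49 = 24, a_5 = floor((49 + 36)/24) = 3.
  m_6 = 24*3 - 36 = 36, d_6 = (2472 - 36^2)/24 = 1176/24 = 49, a_6 = floor((49 + 36)/49) = 1.
  m_7 = 49*1 - 36 = 13, d_7 = (2472 - 13^2)/49 = 2303/49 = 47, a_7 = floor((49 + 13)/47) = 1.
  m_8 = 47*1 - 13 = 34, d_8 = (2472 - 34^2)/47 = 1316/47 = 28, a_8 = floor((49 + 34)/28) = 2.
  m_9 = 28*2 - 34 = 22, d_9 = (2472 - 22^2)/28 = 1988/28 = 71, a_9 = floor((49 + 22)/71) = 1.
  m_10 = 71*1 - 22 = 49, d_10 = (2472 - 49^2)/71 = 71/71 = 1, a_10 = floor((49 + 49)/1) = 98.
  m_11 = 1*98 - 49 = 49, d_11 = (2472 - 49^2)/1 = 71/1 = 71: (m_11, d_11) = (m_1, d_1) = (49, 71), so from here the quotients repeat a_1, ..., a_10; the period length is 10.
Hence the expansion of sqrt(2472) is a_0 = 49 followed by the repeating block 1, 2, 1, 1, 3, 1, 1, 2, 1, 98 (period 10).

[49; (1, 2, 1, 1, 3, 1, 1, 2, 1, 98)]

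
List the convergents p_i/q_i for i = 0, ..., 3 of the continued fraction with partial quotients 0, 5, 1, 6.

Using the convergent recurrence p_i = a_i*p_{i-1} + p_{i-2}, q_i = a_i*q_{i-1} + q_{i-2} with p_{-2}=0, p_{-1}=1, q_{-2}=1, q_{-1}=0:
  i=0: a_0=0, p_0 = 0*1 + 0 = 0, q_0 = 0*0 + 1 = 1.
  i=1: a_1=5, p_1 = 5*0 + 1 = 1, q_1 = 5*1 + 0 = 5.
  i=2: a_2=1, p_2 = 1*1 + 0 = 1, q_2 = 1*5 + 1 = 6.
  i=3: a_3=6, p_3 = 6*1 + 1 = 7, q_3 = 6*6 + 5 = 41.

0/1, 1/5, 1/6, 7/41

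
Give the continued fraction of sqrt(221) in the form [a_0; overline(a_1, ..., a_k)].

[14; overline(1, 6, 2, 6, 1, 28)]

Write x_i = (sqrt(221) + m_i)/d_i with (m_0, d_0) = (0, 1). a_0 = floor(sqrt(221)) = 14, since 14^2 = 196 <= 221 < 225 = 15^2.
Iterate m_{i+1} = d_i*a_i - m_i, d_{i+1} = (221 - m_{i+1}^2)/d_i, a_{i+1} = floor((a_0 + m_{i+1})/d_{i+1}):
  m_1 = 1*14 - 0 = 14, d_1 = (221 - 14^2)/1 = 25/1 = 25, a_1 = floor((14 + 14)/25) = 1.
  m_2 = 25*1 - 14 = 11, d_2 = (221 - 11^2)/25 = 100/25 = 4, a_2 = floor((14 + 11)/4) = 6.
  m_3 = 4*6 - 11 = 13, d_3 = (221 - 13^2)/4 = 52/4 = 13, a_3 = floor((14 + 13)/13) = 2.
  m_4 = 13*2 - 13 = 13, d_4 = (221 - 13^2)/13 = 52/13 = 4, a_4 = floor((14 + 13)/4) = 6.
  m_5 = 4*6 - 13 = 11, d_5 = (221 - 11^2)/4 = 100/4 = 25, a_5 = floor((14 + 11)/25) = 1.
  m_6 = 25*1 - 11 = 14, d_6 = (221 - 14^2)/25 = 25/25 = 1, a_6 = floor((14 + 14)/1) = 28.
  m_7 = 1*28 - 14 = 14, d_7 = (221 - 14^2)/1 = 25/1 = 25: (m_7, d_7) = (m_1, d_1) = (14, 25), so from here the quotients repeat a_1, ..., a_6; the period length is 6.
Hence the expansion of sqrt(221) is a_0 = 14 followed by the repeating block 1, 6, 2, 6, 1, 28 (period 6).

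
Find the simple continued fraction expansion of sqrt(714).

[26; (1, 2, 1, 1, 2, 1, 1, 2, 1, 52)]

Write x_i = (sqrt(714) + m_i)/d_i with (m_0, d_0) = (0, 1). a_0 = floor(sqrt(714)) = 26, since 26^2 = 676 <= 714 < 729 = 27^2.
Iterate m_{i+1} = d_i*a_i - m_i, d_{i+1} = (714 - m_{i+1}^2)/d_i, a_{i+1} = floor((a_0 + m_{i+1})/d_{i+1}):
  m_1 = 1*26 - 0 = 26, d_1 = (714 - 26^2)/1 = 38/1 = 38, a_1 = floor((26 + 26)/38) = 1.
  m_2 = 38*1 - 26 = 12, d_2 = (714 - 12^2)/38 = 570/38 = 15, a_2 = floor((26 + 12)/15) = 2.
  m_3 = 15*2 - 12 = 18, d_3 = (714 - 18^2)/15 = 390/15 = 26, a_3 = floor((26 + 18)/26) = 1.
  m_4 = 26*1 - 18 = 8, d_4 = (714 - 8^2)/26 = 650/26 = 25, a_4 = floor((26 + 8)/25) = 1.
  m_5 = 25*1 - 8 = 17, d_5 = (714 - 17^2)/25 = 425/25 = 17, a_5 = floor((26 + 17)/17) = 2.
  m_6 = 17*2 - 17 = 17, d_6 = (714 - 17^2)/17 = 425/17 = 25, a_6 = floor((26 + 17)/25) = 1.
  m_7 = 25*1 - 17 = 8, d_7 = (714 - 8^2)/25 = 650/25 = 26, a_7 = floor((26 + 8)/26) = 1.
  m_8 = 26*1 - 8 = 18, d_8 = (714 - 18^2)/26 = 390/26 = 15, a_8 = floor((26 + 18)/15) = 2.
  m_9 = 15*2 - 18 = 12, d_9 = (714 - 12^2)/15 = 570/15 = 38, a_9 = floor((26 + 12)/38) = 1.
  m_10 = 38*1 - 12 = 26, d_10 = (714 - 26^2)/38 = 38/38 = 1, a_10 = floor((26 + 26)/1) = 52.
  m_11 = 1*52 - 26 = 26, d_11 = (714 - 26^2)/1 = 38/1 = 38: (m_11, d_11) = (m_1, d_1) = (26, 38), so from here the quotients repeat a_1, ..., a_10; the period length is 10.
Hence the expansion of sqrt(714) is a_0 = 26 followed by the repeating block 1, 2, 1, 1, 2, 1, 1, 2, 1, 52 (period 10).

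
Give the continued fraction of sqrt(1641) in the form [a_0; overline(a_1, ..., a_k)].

[40; overline(1, 1, 26, 1, 1, 80)]

Write x_i = (sqrt(1641) + m_i)/d_i with (m_0, d_0) = (0, 1). a_0 = floor(sqrt(1641)) = 40, since 40^2 = 1600 <= 1641 < 1681 = 41^2.
Iterate m_{i+1} = d_i*a_i - m_i, d_{i+1} = (1641 - m_{i+1}^2)/d_i, a_{i+1} = floor((a_0 + m_{i+1})/d_{i+1}):
  m_1 = 1*40 - 0 = 40, d_1 = (1641 - 40^2)/1 = 41/1 = 41, a_1 = floor((40 + 40)/41) = 1.
  m_2 = 41*1 - 40 = 1, d_2 = (1641 - 1^2)/41 = 1640/41 = 40, a_2 = floor((40 + 1)/40) = 1.
  m_3 = 40*1 - 1 = 39, d_3 = (1641 - 39^2)/40 = 120/40 = 3, a_3 = floor((40 + 39)/3) = 26.
  m_4 = 3*26 - 39 = 39, d_4 = (1641 - 39^2)/3 = 120/3 = 40, a_4 = floor((40 + 39)/40) = 1.
  m_5 = 40*1 - 39 = 1, d_5 = (1641 - 1^2)/40 = 1640/40 = 41, a_5 = floor((40 + 1)/41) = 1.
  m_6 = 41*1 - 1 = 40, d_6 = (1641 - 40^2)/41 = 41/41 = 1, a_6 = floor((40 + 40)/1) = 80.
  m_7 = 1*80 - 40 = 40, d_7 = (1641 - 40^2)/1 = 41/1 = 41: (m_7, d_7) = (m_1, d_1) = (40, 41), so from here the quotients repeat a_1, ..., a_6; the period length is 6.
Hence the expansion of sqrt(1641) is a_0 = 40 followed by the repeating block 1, 1, 26, 1, 1, 80 (period 6).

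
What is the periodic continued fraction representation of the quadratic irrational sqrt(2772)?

Write x_i = (sqrt(2772) + m_i)/d_i with (m_0, d_0) = (0, 1). a_0 = floor(sqrt(2772)) = 52, since 52^2 = 2704 <= 2772 < 2809 = 53^2.
Iterate m_{i+1} = d_i*a_i - m_i, d_{i+1} = (2772 - m_{i+1}^2)/d_i, a_{i+1} = floor((a_0 + m_{i+1})/d_{i+1}):
  m_1 = 1*52 - 0 = 52, d_1 = (2772 - 52^2)/1 = 68/1 = 68, a_1 = floor((52 + 52)/68) = 1.
  m_2 = 68*1 - 52 = 16, d_2 = (2772 - 16^2)/68 = 2516/68 = 37, a_2 = floor((52 + 16)/37) = 1.
  m_3 = 37*1 - 16 = 21, d_3 = (2772 - 21^2)/37 = 2331/37 = 63, a_3 = floor((52 + 21)/63) = 1.
  m_4 = 63*1 - 21 = 42, d_4 = (2772 - 42^2)/63 = 1008/63 = 16, a_4 = floor((52 + 42)/16) = 5.
  m_5 = 16*5 - 42 = 38, d_5 = (2772 - 38^2)/16 = 1328/16 = 83, a_5 = floor((52 + 38)/83) = 1.
  m_6 = 83*1 - 38 = 45, d_6 = (2772 - 45^2)/83 = 747/83 = 9, a_6 = floor((52 + 45)/9) = 10.
  m_7 = 9*10 - 45 = 45, d_7 = (2772 - 45^2)/9 = 747/9 = 83, a_7 = floor((52 + 45)/83) = 1.
  m_8 = 83*1 - 45 = 38, d_8 = (2772 - 38^2)/83 = 1328/83 = 16, a_8 = floor((52 + 38)/16) = 5.
  m_9 = 16*5 - 38 = 42, d_9 = (2772 - 42^2)/16 = 1008/16 = 63, a_9 = floor((52 + 42)/63) = 1.
  m_10 = 63*1 - 42 = 21, d_10 = (2772 - 21^2)/63 = 2331/63 = 37, a_10 = floor((52 + 21)/37) = 1.
  m_11 = 37*1 - 21 = 16, d_11 = (2772 - 16^2)/37 = 2516/37 = 68, a_11 = floor((52 + 16)/68) = 1.
  m_12 = 68*1 - 16 = 52, d_12 = (2772 - 52^2)/68 = 68/68 = 1, a_12 = floor((52 + 52)/1) = 104.
  m_13 = 1*104 - 52 = 52, d_13 = (2772 - 52^2)/1 = 68/1 = 68: (m_13, d_13) = (m_1, d_1) = (52, 68), so from here the quotients repeat a_1, ..., a_12; the period length is 12.
Hence the expansion of sqrt(2772) is a_0 = 52 followed by the repeating block 1, 1, 1, 5, 1, 10, 1, 5, 1, 1, 1, 104 (period 12).

[52; (1, 1, 1, 5, 1, 10, 1, 5, 1, 1, 1, 104)]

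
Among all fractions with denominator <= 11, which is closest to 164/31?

Expand x = 164/31 as a continued fraction with the Euclidean algorithm:
  164 = 5*31 + 9, so a_0 = 5.
  31 = 3*9 + 4, so a_1 = 3.
  9 = 2*4 + 1, so a_2 = 2.
  4 = 4*1 + 0, so a_3 = 4.
so x = [5; 3, 2, 4].
Convergents (p_i = a_i*p_{i-1} + p_{i-2}, q_i = a_i*q_{i-1} + q_{i-2} with p_{-2}=0, p_{-1}=1, q_{-2}=1, q_{-1}=0), until the denominator exceeds 11:
  i=0: a_0=5, p_0 = 5*1 + 0 = 5, q_0 = 5*0 + 1 = 1.
  i=1: a_1=3, p_1 = 3*5 + 1 = 16, q_1 = 3*1 + 0 = 3.
  i=2: a_2=2, p_2 = 2*16 + 5 = 37, q_2 = 2*3 + 1 = 7.
  i=3: a_3=4, p_3 = 4*37 + 16 = 164, q_3 = 4*7 + 3 = 31.
q_3 = 31 > 11, so the last convergent with denominator <= 11 is p_2/q_2 = 37/7.
The closest fraction with denominator <= 11 is either p_2/q_2 or the intermediate fraction (k*p_2 + p_1)/(k*q_2 + q_1) with the largest k >= 1 whose denominator stays <= 11; these approach x as k grows, and every other convergent or intermediate fraction in range is farther away.
Largest k: floor((11 - q_1)/q_2) = floor((11 - 3)/7) = 1.
That gives (1*37 + 16)/(1*7 + 3) = 53/10.
Compare the errors: |x - 37/7| = |164*7 - 37*31|/(31*7) = 1/217, and |x - 53/10| = |164*10 - 53*31|/(31*10) = 3/310.
Cross-multiplying, 1*310 = 310 < 651 = 3*217, so 1/217 is smaller: the convergent 37/7 is closer to x than 53/10.

37/7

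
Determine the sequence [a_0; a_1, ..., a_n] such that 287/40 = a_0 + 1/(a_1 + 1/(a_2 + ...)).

[7; 5, 1, 2, 2]

Run the Euclidean algorithm on 287 and 40; the successive quotients are the partial quotients a_0, a_1, ... (each step inverts the fractional part left over by the previous one):
  287 = 7*40 + 7, so a_0 = 7.
  40 = 5*7 + 5, so a_1 = 5.
  7 = 1*5 + 2, so a_2 = 1.
  5 = 2*2 + 1, so a_3 = 2.
  2 = 2*1 + 0, so a_4 = 2.
The remainder reaches 0 after 5 divisions, so the expansion has 5 partial quotients, read off in order.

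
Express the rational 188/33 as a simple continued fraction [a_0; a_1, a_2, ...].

[5; 1, 2, 3, 3]

Run the Euclidean algorithm on 188 and 33; the successive quotients are the partial quotients a_0, a_1, ... (each step inverts the fractional part left over by the previous one):
  188 = 5*33 + 23, so a_0 = 5.
  33 = 1*23 + 10, so a_1 = 1.
  23 = 2*10 + 3, so a_2 = 2.
  10 = 3*3 + 1, so a_3 = 3.
  3 = 3*1 + 0, so a_4 = 3.
The remainder reaches 0 after 5 divisions, so the expansion has 5 partial quotients, read off in order.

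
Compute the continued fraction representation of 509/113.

[4; 1, 1, 56]

Run the Euclidean algorithm on 509 and 113; the successive quotients are the partial quotients a_0, a_1, ... (each step inverts the fractional part left over by the previous one):
  509 = 4*113 + 57, so a_0 = 4.
  113 = 1*57 + 56, so a_1 = 1.
  57 = 1*56 + 1, so a_2 = 1.
  56 = 56*1 + 0, so a_3 = 56.
The remainder reaches 0 after 4 divisions, so the expansion has 4 partial quotients, read off in order.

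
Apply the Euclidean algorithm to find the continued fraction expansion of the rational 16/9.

Run the Euclidean algorithm on 16 and 9; the successive quotients are the partial quotients a_0, a_1, ... (each step inverts the fractional part left over by the previous one):
  16 = 1*9 + 7, so a_0 = 1.
  9 = 1*7 + 2, so a_1 = 1.
  7 = 3*2 + 1, so a_2 = 3.
  2 = 2*1 + 0, so a_3 = 2.
The remainder reaches 0 after 4 divisions, so the expansion has 4 partial quotients, read off in order.

[1; 1, 3, 2]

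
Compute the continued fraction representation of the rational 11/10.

[1; 10]

Run the Euclidean algorithm on 11 and 10; the successive quotients are the partial quotients a_0, a_1, ... (each step inverts the fractional part left over by the previous one):
  11 = 1*10 + 1, so a_0 = 1.
  10 = 10*1 + 0, so a_1 = 10.
The remainder reaches 0 after 2 divisions, so the expansion has 2 partial quotients, read off in order.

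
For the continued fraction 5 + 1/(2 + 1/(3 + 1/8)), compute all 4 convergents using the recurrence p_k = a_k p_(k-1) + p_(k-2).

5/1, 11/2, 38/7, 315/58

Using the convergent recurrence p_i = a_i*p_{i-1} + p_{i-2}, q_i = a_i*q_{i-1} + q_{i-2} with p_{-2}=0, p_{-1}=1, q_{-2}=1, q_{-1}=0:
  i=0: a_0=5, p_0 = 5*1 + 0 = 5, q_0 = 5*0 + 1 = 1.
  i=1: a_1=2, p_1 = 2*5 + 1 = 11, q_1 = 2*1 + 0 = 2.
  i=2: a_2=3, p_2 = 3*11 + 5 = 38, q_2 = 3*2 + 1 = 7.
  i=3: a_3=8, p_3 = 8*38 + 11 = 315, q_3 = 8*7 + 2 = 58.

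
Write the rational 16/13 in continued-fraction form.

Run the Euclidean algorithm on 16 and 13; the successive quotients are the partial quotients a_0, a_1, ... (each step inverts the fractional part left over by the previous one):
  16 = 1*13 + 3, so a_0 = 1.
  13 = 4*3 + 1, so a_1 = 4.
  3 = 3*1 + 0, so a_2 = 3.
The remainder reaches 0 after 3 divisions, so the expansion has 3 partial quotients, read off in order.

[1; 4, 3]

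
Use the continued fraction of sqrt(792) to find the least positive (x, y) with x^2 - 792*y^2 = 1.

First expand sqrt(792) as a continued fraction. With x_i = (sqrt(792) + m_i)/d_i and (m_0, d_0) = (0, 1): a_0 = floor(sqrt(792)) = 28, since 28^2 = 784 <= 792 < 841 = 29^2.
Iterate m_{i+1} = d_i*a_i - m_i, d_{i+1} = (792 - m_{i+1}^2)/d_i, a_{i+1} = floor((a_0 + m_{i+1})/d_{i+1}):
  m_1 = 1*28 - 0 = 28, d_1 = (792 - 28^2)/1 = 8/1 = 8, a_1 = floor((28 + 28)/8) = 7.
  m_2 = 8*7 - 28 = 28, d_2 = (792 - 28^2)/8 = 8/8 = 1, a_2 = floor((28 + 28)/1) = 56.
  m_3 = 1*56 - 28 = 28, d_3 = (792 - 28^2)/1 = 8/1 = 8: (m_3, d_3) = (m_1, d_1) = (28, 8), so from here the quotients repeat a_1, a_2; the period length is 2.
So sqrt(792) = [28; (7, 56)] with period length k = 2.
k is even, so the fundamental solution of x^2 - 792y^2 = 1 is (p_{k-1}, q_{k-1}) = (p_1, q_1); compute convergents through index 1.
Convergents (p_i = a_i*p_{i-1} + p_{i-2}, q_i = a_i*q_{i-1} + q_{i-2} with p_{-2}=0, p_{-1}=1, q_{-2}=1, q_{-1}=0):
  i=0: a_0=28, p_0 = 28*1 + 0 = 28, q_0 = 28*0 + 1 = 1.
  i=1: a_1=7, p_1 = 7*28 + 1 = 197, q_1 = 7*1 + 0 = 7.
Check: 197^2 - 792*7^2 = 38809 - 38808 = 1, so (x, y) = (197, 7) solves the equation, and by the theorem it is the least positive solution.

(x, y) = (197, 7)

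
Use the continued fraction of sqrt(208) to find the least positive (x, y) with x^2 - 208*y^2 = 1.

(x, y) = (649, 45)

First expand sqrt(208) as a continued fraction. With x_i = (sqrt(208) + m_i)/d_i and (m_0, d_0) = (0, 1): a_0 = floor(sqrt(208)) = 14, since 14^2 = 196 <= 208 < 225 = 15^2.
Iterate m_{i+1} = d_i*a_i - m_i, d_{i+1} = (208 - m_{i+1}^2)/d_i, a_{i+1} = floor((a_0 + m_{i+1})/d_{i+1}):
  m_1 = 1*14 - 0 = 14, d_1 = (208 - 14^2)/1 = 12/1 = 12, a_1 = floor((14 + 14)/12) = 2.
  m_2 = 12*2 - 14 = 10, d_2 = (208 - 10^2)/12 = 108/12 = 9, a_2 = floor((14 + 10)/9) = 2.
  m_3 = 9*2 - 10 = 8, d_3 = (208 - 8^2)/9 = 144/9 = 16, a_3 = floor((14 + 8)/16) = 1.
  m_4 = 16*1 - 8 = 8, d_4 = (208 - 8^2)/16 = 144/16 = 9, a_4 = floor((14 + 8)/9) = 2.
  m_5 = 9*2 - 8 = 10, d_5 = (208 - 10^2)/9 = 108/9 = 12, a_5 = floor((14 + 10)/12) = 2.
  m_6 = 12*2 - 10 = 14, d_6 = (208 - 14^2)/12 = 12/12 = 1, a_6 = floor((14 + 14)/1) = 28.
  m_7 = 1*28 - 14 = 14, d_7 = (208 - 14^2)/1 = 12/1 = 12: (m_7, d_7) = (m_1, d_1) = (14, 12), so from here the quotients repeat a_1, ..., a_6; the period length is 6.
So sqrt(208) = [14; (2, 2, 1, 2, 2, 28)] with period length k = 6.
k is even, so the fundamental solution of x^2 - 208y^2 = 1 is (p_{k-1}, q_{k-1}) = (p_5, q_5); compute convergents through index 5.
Convergents (p_i = a_i*p_{i-1} + p_{i-2}, q_i = a_i*q_{i-1} + q_{i-2} with p_{-2}=0, p_{-1}=1, q_{-2}=1, q_{-1}=0):
  i=0: a_0=14, p_0 = 14*1 + 0 = 14, q_0 = 14*0 + 1 = 1.
  i=1: a_1=2, p_1 = 2*14 + 1 = 29, q_1 = 2*1 + 0 = 2.
  i=2: a_2=2, p_2 = 2*29 + 14 = 72, q_2 = 2*2 + 1 = 5.
  i=3: a_3=1, p_3 = 1*72 + 29 = 101, q_3 = 1*5 + 2 = 7.
  i=4: a_4=2, p_4 = 2*101 + 72 = 274, q_4 = 2*7 + 5 = 19.
  i=5: a_5=2, p_5 = 2*274 + 101 = 649, q_5 = 2*19 + 7 = 45.
Check: 649^2 - 208*45^2 = 421201 - 421200 = 1, so (x, y) = (649, 45) solves the equation, and by the theorem it is the least positive solution.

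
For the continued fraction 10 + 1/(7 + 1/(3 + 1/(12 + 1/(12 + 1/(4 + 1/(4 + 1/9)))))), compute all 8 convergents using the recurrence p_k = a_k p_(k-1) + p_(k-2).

10/1, 71/7, 223/22, 2747/271, 33187/3274, 135495/13367, 575167/56742, 5311998/524045

Using the convergent recurrence p_i = a_i*p_{i-1} + p_{i-2}, q_i = a_i*q_{i-1} + q_{i-2} with p_{-2}=0, p_{-1}=1, q_{-2}=1, q_{-1}=0:
  i=0: a_0=10, p_0 = 10*1 + 0 = 10, q_0 = 10*0 + 1 = 1.
  i=1: a_1=7, p_1 = 7*10 + 1 = 71, q_1 = 7*1 + 0 = 7.
  i=2: a_2=3, p_2 = 3*71 + 10 = 223, q_2 = 3*7 + 1 = 22.
  i=3: a_3=12, p_3 = 12*223 + 71 = 2747, q_3 = 12*22 + 7 = 271.
  i=4: a_4=12, p_4 = 12*2747 + 223 = 33187, q_4 = 12*271 + 22 = 3274.
  i=5: a_5=4, p_5 = 4*33187 + 2747 = 135495, q_5 = 4*3274 + 271 = 13367.
  i=6: a_6=4, p_6 = 4*135495 + 33187 = 575167, q_6 = 4*13367 + 3274 = 56742.
  i=7: a_7=9, p_7 = 9*575167 + 135495 = 5311998, q_7 = 9*56742 + 13367 = 524045.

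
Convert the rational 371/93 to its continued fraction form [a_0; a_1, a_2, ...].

[3; 1, 92]

Run the Euclidean algorithm on 371 and 93; the successive quotients are the partial quotients a_0, a_1, ... (each step inverts the fractional part left over by the previous one):
  371 = 3*93 + 92, so a_0 = 3.
  93 = 1*92 + 1, so a_1 = 1.
  92 = 92*1 + 0, so a_2 = 92.
The remainder reaches 0 after 3 divisions, so the expansion has 3 partial quotients, read off in order.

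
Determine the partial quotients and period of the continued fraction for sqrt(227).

Write x_i = (sqrt(227) + m_i)/d_i with (m_0, d_0) = (0, 1). a_0 = floor(sqrt(227)) = 15, since 15^2 = 225 <= 227 < 256 = 16^2.
Iterate m_{i+1} = d_i*a_i - m_i, d_{i+1} = (227 - m_{i+1}^2)/d_i, a_{i+1} = floor((a_0 + m_{i+1})/d_{i+1}):
  m_1 = 1*15 - 0 = 15, d_1 = (227 - 15^2)/1 = 2/1 = 2, a_1 = floor((15 + 15)/2) = 15.
  m_2 = 2*15 - 15 = 15, d_2 = (227 - 15^2)/2 = 2/2 = 1, a_2 = floor((15 + 15)/1) = 30.
  m_3 = 1*30 - 15 = 15, d_3 = (227 - 15^2)/1 = 2/1 = 2: (m_3, d_3) = (m_1, d_1) = (15, 2), so from here the quotients repeat a_1, a_2; the period length is 2.
Hence the expansion of sqrt(227) is a_0 = 15 followed by the repeating block 15, 30 (period 2).

[15; (15, 30)]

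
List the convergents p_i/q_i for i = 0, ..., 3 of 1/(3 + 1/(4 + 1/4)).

0/1, 1/3, 4/13, 17/55

Using the convergent recurrence p_i = a_i*p_{i-1} + p_{i-2}, q_i = a_i*q_{i-1} + q_{i-2} with p_{-2}=0, p_{-1}=1, q_{-2}=1, q_{-1}=0:
  i=0: a_0=0, p_0 = 0*1 + 0 = 0, q_0 = 0*0 + 1 = 1.
  i=1: a_1=3, p_1 = 3*0 + 1 = 1, q_1 = 3*1 + 0 = 3.
  i=2: a_2=4, p_2 = 4*1 + 0 = 4, q_2 = 4*3 + 1 = 13.
  i=3: a_3=4, p_3 = 4*4 + 1 = 17, q_3 = 4*13 + 3 = 55.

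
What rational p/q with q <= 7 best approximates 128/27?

Expand x = 128/27 as a continued fraction with the Euclidean algorithm:
  128 = 4*27 + 20, so a_0 = 4.
  27 = 1*20 + 7, so a_1 = 1.
  20 = 2*7 + 6, so a_2 = 2.
  7 = 1*6 + 1, so a_3 = 1.
  6 = 6*1 + 0, so a_4 = 6.
so x = [4; 1, 2, 1, 6].
Convergents (p_i = a_i*p_{i-1} + p_{i-2}, q_i = a_i*q_{i-1} + q_{i-2} with p_{-2}=0, p_{-1}=1, q_{-2}=1, q_{-1}=0), until the denominator exceeds 7:
  i=0: a_0=4, p_0 = 4*1 + 0 = 4, q_0 = 4*0 + 1 = 1.
  i=1: a_1=1, p_1 = 1*4 + 1 = 5, q_1 = 1*1 + 0 = 1.
  i=2: a_2=2, p_2 = 2*5 + 4 = 14, q_2 = 2*1 + 1 = 3.
  i=3: a_3=1, p_3 = 1*14 + 5 = 19, q_3 = 1*3 + 1 = 4.
  i=4: a_4=6, p_4 = 6*19 + 14 = 128, q_4 = 6*4 + 3 = 27.
q_4 = 27 > 7, so the last convergent with denominator <= 7 is p_3/q_3 = 19/4.
The closest fraction with denominator <= 7 is either p_3/q_3 or the intermediate fraction (k*p_3 + p_2)/(k*q_3 + q_2) with the largest k >= 1 whose denominator stays <= 7; these approach x as k grows, and every other convergent or intermediate fraction in range is farther away.
Largest k: floor((7 - q_2)/q_3) = floor((7 - 3)/4) = 1.
That gives (1*19 + 14)/(1*4 + 3) = 33/7.
Compare the errors: |x - 19/4| = |128*4 - 19*27|/(27*4) = 1/108, and |x - 33/7| = |128*7 - 33*27|/(27*7) = 5/189.
Cross-multiplying, 1*189 = 189 < 540 = 5*108, so 1/108 is smaller: the convergent 19/4 is closer to x than 33/7.

19/4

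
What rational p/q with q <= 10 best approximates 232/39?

Expand x = 232/39 as a continued fraction with the Euclidean algorithm:
  232 = 5*39 + 37, so a_0 = 5.
  39 = 1*37 + 2, so a_1 = 1.
  37 = 18*2 + 1, so a_2 = 18.
  2 = 2*1 + 0, so a_3 = 2.
so x = [5; 1, 18, 2].
Convergents (p_i = a_i*p_{i-1} + p_{i-2}, q_i = a_i*q_{i-1} + q_{i-2} with p_{-2}=0, p_{-1}=1, q_{-2}=1, q_{-1}=0), until the denominator exceeds 10:
  i=0: a_0=5, p_0 = 5*1 + 0 = 5, q_0 = 5*0 + 1 = 1.
  i=1: a_1=1, p_1 = 1*5 + 1 = 6, q_1 = 1*1 + 0 = 1.
  i=2: a_2=18, p_2 = 18*6 + 5 = 113, q_2 = 18*1 + 1 = 19.
q_2 = 19 > 10, so the last convergent with denominator <= 10 is p_1/q_1 = 6/1.
The closest fraction with denominator <= 10 is either p_1/q_1 or the intermediate fraction (k*p_1 + p_0)/(k*q_1 + q_0) with the largest k >= 1 whose denominator stays <= 10; these approach x as k grows, and every other convergent or intermediate fraction in range is farther away.
Largest k: floor((10 - q_0)/q_1) = floor((10 - 1)/1) = 9.
That gives (9*6 + 5)/(9*1 + 1) = 59/10.
Compare the errors: |x - 6/1| = |232*1 - 6*39|/(39*1) = 2/39, and |x - 59/10| = |232*10 - 59*39|/(39*10) = 19/390.
Cross-multiplying, 19*39 = 741 < 780 = 2*390, so 19/390 is smaller: the intermediate fraction 59/10 is closer to x than 6/1.

59/10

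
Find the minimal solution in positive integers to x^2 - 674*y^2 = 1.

(x, y) = (675, 26)

First expand sqrt(674) as a continued fraction. With x_i = (sqrt(674) + m_i)/d_i and (m_0, d_0) = (0, 1): a_0 = floor(sqrt(674)) = 25, since 25^2 = 625 <= 674 < 676 = 26^2.
Iterate m_{i+1} = d_i*a_i - m_i, d_{i+1} = (674 - m_{i+1}^2)/d_i, a_{i+1} = floor((a_0 + m_{i+1})/d_{i+1}):
  m_1 = 1*25 - 0 = 25, d_1 = (674 - 25^2)/1 = 49/1 = 49, a_1 = floor((25 + 25)/49) = 1.
  m_2 = 49*1 - 25 = 24, d_2 = (674 - 24^2)/49 = 98/49 = 2, a_2 = floor((25 + 24)/2) = 24.
  m_3 = 2*24 - 24 = 24, d_3 = (674 - 24^2)/2 = 98/2 = 49, a_3 = floor((25 + 24)/49) = 1.
  m_4 = 49*1 - 24 = 25, d_4 = (674 - 25^2)/49 = 49/49 = 1, a_4 = floor((25 + 25)/1) = 50.
  m_5 = 1*50 - 25 = 25, d_5 = (674 - 25^2)/1 = 49/1 = 49: (m_5, d_5) = (m_1, d_1) = (25, 49), so from here the quotients repeat a_1, ..., a_4; the period length is 4.
So sqrt(674) = [25; (1, 24, 1, 50)] with period length k = 4.
k is even, so the fundamental solution of x^2 - 674y^2 = 1 is (p_{k-1}, q_{k-1}) = (p_3, q_3); compute convergents through index 3.
Convergents (p_i = a_i*p_{i-1} + p_{i-2}, q_i = a_i*q_{i-1} + q_{i-2} with p_{-2}=0, p_{-1}=1, q_{-2}=1, q_{-1}=0):
  i=0: a_0=25, p_0 = 25*1 + 0 = 25, q_0 = 25*0 + 1 = 1.
  i=1: a_1=1, p_1 = 1*25 + 1 = 26, q_1 = 1*1 + 0 = 1.
  i=2: a_2=24, p_2 = 24*26 + 25 = 649, q_2 = 24*1 + 1 = 25.
  i=3: a_3=1, p_3 = 1*649 + 26 = 675, q_3 = 1*25 + 1 = 26.
Check: 675^2 - 674*26^2 = 455625 - 455624 = 1, so (x, y) = (675, 26) solves the equation, and by the theorem it is the least positive solution.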